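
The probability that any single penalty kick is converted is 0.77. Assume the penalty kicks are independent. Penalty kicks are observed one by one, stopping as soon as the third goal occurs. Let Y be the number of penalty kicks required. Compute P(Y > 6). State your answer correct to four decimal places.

Needing more than 6 penalty kicks ⇔ fewer than 3 successes in the first 6. With X ~ Binomial(6, 0.77), P(Y > 6) = P(X ≤ 2).
  k=0: C(6,0)·0.77^0·0.23^6 = 0.000148
  k=1: C(6,1)·0.77^1·0.23^5 = 0.002974
  k=2: C(6,2)·0.77^2·0.23^4 = 0.024888
P(X ≤ 2) = 0.028009

0.0280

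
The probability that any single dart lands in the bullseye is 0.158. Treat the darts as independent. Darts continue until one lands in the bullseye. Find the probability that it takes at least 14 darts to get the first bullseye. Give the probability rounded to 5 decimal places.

0.10692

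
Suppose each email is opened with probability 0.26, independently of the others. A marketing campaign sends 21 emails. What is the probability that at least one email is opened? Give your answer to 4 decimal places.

0.9982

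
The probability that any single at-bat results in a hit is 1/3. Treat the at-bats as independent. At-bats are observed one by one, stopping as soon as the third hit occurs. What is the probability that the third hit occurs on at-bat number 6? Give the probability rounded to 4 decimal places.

0.1097

Y = trial on which the third success occurs; negative binomial, r=3, p=0.333333.
P(Y=6) = C(5,2) · p^3 · (1−p)^3
= 10 · 0.037037 · 0.2963 = 0.109739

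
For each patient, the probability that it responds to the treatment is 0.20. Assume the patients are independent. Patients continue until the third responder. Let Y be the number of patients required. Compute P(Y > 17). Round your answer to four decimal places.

Needing more than 17 patients ⇔ fewer than 3 successes in the first 17. With X ~ Binomial(17, 0.20), P(Y > 17) = P(X ≤ 2).
  k=0: C(17,0)·0.20^0·0.80^17 = 0.022518
  k=1: C(17,1)·0.20^1·0.80^16 = 0.095701
  k=2: C(17,2)·0.20^2·0.80^15 = 0.191403
P(X ≤ 2) = 0.309622

0.3096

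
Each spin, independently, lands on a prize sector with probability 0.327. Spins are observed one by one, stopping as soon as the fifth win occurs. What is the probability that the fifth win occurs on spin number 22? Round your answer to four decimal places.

0.0267

Y = trial on which the fifth success occurs; negative binomial, r=5, p=0.327.
P(Y=22) = C(21,4) · p^5 · (1−p)^17
= 5985 · 0.0037389 · 0.0011919 = 0.026672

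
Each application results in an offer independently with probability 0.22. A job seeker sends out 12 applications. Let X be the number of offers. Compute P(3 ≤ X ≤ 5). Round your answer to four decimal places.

0.4809

X ~ Binomial(12, 0.22); P(3 ≤ X ≤ 5) = Σ C(12,k) p^k (1−p)^(12−k) over k:
  k=3: C(12,3)·0.22^3·0.78^9 = 0.250347
  k=4: C(12,4)·0.22^4·0.78^8 = 0.158874
  k=5: C(12,5)·0.22^5·0.78^7 = 0.071697
Total = 0.480918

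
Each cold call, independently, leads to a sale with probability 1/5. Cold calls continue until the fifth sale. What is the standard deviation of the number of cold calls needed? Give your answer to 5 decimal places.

10.00000

Y = total cold calls until the fifth success; negative binomial with r=5, p=0.20.
SD(Y) = √[r(1−p)/p²] = √(100.0000000) = 10.0000000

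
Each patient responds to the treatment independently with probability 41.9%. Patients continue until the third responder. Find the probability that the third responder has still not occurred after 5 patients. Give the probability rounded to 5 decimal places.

0.64924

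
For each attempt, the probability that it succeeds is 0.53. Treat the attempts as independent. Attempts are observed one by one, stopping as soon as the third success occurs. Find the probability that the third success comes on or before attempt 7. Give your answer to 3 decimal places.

0.820

Finishing within 7 attempts ⇔ at least 3 successes in the first 7. With X ~ Binomial(7, 0.53), P(Y ≤ 7) = 1 − P(X ≤ 2).
  k=0: C(7,0)·0.53^0·0.47^7 = 0.00507
  k=1: C(7,1)·0.53^1·0.47^6 = 0.03999
  k=2: C(7,2)·0.53^2·0.47^5 = 0.13529
1 − 0.18035 = 0.81965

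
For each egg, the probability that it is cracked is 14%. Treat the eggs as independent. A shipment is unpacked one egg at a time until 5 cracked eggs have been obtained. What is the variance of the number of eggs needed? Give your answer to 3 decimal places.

219.388

Y = total eggs until the fifth success; negative binomial with r=5, p=0.14.
Var(Y) = r(1−p)/p² = 5·0.86 / 0.14² = 219.38776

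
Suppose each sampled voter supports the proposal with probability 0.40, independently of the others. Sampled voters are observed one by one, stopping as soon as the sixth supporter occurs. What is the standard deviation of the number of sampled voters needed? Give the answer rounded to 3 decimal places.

Y = total sampled voters until the sixth success; negative binomial with r=6, p=0.40.
SD(Y) = √[r(1−p)/p²] = √(22.50000) = 4.74342

4.743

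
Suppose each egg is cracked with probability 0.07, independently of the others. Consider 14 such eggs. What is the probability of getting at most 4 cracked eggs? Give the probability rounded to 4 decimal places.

0.9980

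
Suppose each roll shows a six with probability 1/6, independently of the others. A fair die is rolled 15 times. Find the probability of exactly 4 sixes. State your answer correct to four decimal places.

0.1418

X ~ Binomial(n=15, p=0.166667).
P(X=4) = C(15,4) · p^4 · (1−p)^11
= 1365 · 0.0007716 · 0.13459 = 0.141754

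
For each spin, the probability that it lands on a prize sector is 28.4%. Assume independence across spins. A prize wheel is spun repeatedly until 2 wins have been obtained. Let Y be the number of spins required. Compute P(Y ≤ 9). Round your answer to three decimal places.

Finishing within 9 spins ⇔ at least 2 successes in the first 9. With X ~ Binomial(9, 0.284), P(Y ≤ 9) = 1 − P(X ≤ 1).
  k=0: C(9,0)·0.284^0·0.716^9 = 0.04946
  k=1: C(9,1)·0.284^1·0.716^8 = 0.17655
1 − 0.22600 = 0.77400

0.774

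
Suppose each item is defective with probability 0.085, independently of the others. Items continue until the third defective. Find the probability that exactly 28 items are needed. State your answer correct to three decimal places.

Y = trial on which the third success occurs; negative binomial, r=3, p=0.085.
P(Y=28) = C(27,2) · p^3 · (1−p)^25
= 351 · 0.00061412 · 0.10852 = 0.02339

0.023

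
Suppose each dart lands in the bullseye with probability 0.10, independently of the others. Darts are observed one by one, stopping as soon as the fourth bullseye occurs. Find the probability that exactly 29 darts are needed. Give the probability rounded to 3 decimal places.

0.024

Y = trial on which the fourth success occurs; negative binomial, r=4, p=0.10.
P(Y=29) = C(28,3) · p^4 · (1−p)^25
= 3276 · 0.0001 · 0.07179 = 0.02352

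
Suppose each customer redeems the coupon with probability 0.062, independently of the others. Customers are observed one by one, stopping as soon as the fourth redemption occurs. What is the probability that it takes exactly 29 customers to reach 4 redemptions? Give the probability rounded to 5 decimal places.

Y = trial on which the fourth success occurs; negative binomial, r=4, p=0.062.
P(Y=29) = C(28,3) · p^4 · (1−p)^25
= 3276 · 1.4776e-05 · 0.20187 = 0.0097720

0.00977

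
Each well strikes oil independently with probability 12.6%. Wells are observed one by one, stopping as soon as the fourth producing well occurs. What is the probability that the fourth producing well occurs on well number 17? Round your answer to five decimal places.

Y = trial on which the fourth success occurs; negative binomial, r=4, p=0.126.
P(Y=17) = C(16,3) · p^4 · (1−p)^13
= 560 · 0.00025205 · 0.17364 = 0.0245086

0.02451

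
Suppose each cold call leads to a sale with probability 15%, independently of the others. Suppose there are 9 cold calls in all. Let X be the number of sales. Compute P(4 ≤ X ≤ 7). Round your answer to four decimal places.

0.0339

X ~ Binomial(9, 0.15); P(4 ≤ X ≤ 7) = Σ C(9,k) p^k (1−p)^(9−k) over k:
  k=4: C(9,4)·0.15^4·0.85^5 = 0.028303
  k=5: C(9,5)·0.15^5·0.85^4 = 0.004995
  k=6: C(9,6)·0.15^6·0.85^3 = 0.000588
  k=7: C(9,7)·0.15^7·0.85^2 = 0.000044
Total = 0.033930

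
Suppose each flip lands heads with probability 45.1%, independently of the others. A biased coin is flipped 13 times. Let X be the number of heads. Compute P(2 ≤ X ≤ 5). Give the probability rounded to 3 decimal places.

X ~ Binomial(13, 0.451); P(2 ≤ X ≤ 5) = Σ C(13,k) p^k (1−p)^(13−k) over k:
  k=2: C(13,2)·0.451^2·0.549^11 = 0.02166
  k=3: C(13,3)·0.451^3·0.549^10 = 0.06526
  k=4: C(13,4)·0.451^4·0.549^9 = 0.13402
  k=5: C(13,5)·0.451^5·0.549^8 = 0.19817
Total = 0.41911

0.419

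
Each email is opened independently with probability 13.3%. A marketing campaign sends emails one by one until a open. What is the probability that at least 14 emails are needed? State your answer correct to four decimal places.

Y = number of emails to the first success; geometric, p = 0.133.
P(Y > 13) = P(first 13 all fail) = (1−p)^13 = 0.156404

0.1564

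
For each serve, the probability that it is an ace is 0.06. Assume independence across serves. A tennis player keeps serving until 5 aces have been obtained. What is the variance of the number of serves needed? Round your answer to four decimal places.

Y = total serves until the fifth success; negative binomial with r=5, p=0.06.
Var(Y) = r(1−p)/p² = 5·0.94 / 0.06² = 1305.555556

1305.5556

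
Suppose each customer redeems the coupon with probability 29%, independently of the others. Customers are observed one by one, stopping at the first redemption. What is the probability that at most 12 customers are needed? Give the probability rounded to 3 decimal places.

Y = number of customers to the first success; geometric, p = 0.29.
P(Y ≤ 12) = 1 − (1−p)^12 = 1 − 0.01641 = 0.98359

0.984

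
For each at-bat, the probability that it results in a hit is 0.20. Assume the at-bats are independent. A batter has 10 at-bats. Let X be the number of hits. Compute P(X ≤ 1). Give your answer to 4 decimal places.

X ~ Binomial(10, 0.20); P(X ≤ 1) = Σ C(10,k) p^k (1−p)^(10−k) over k:
  k=0: C(10,0)·0.20^0·0.80^10 = 0.107374
  k=1: C(10,1)·0.20^1·0.80^9 = 0.268435
Total = 0.375810

0.3758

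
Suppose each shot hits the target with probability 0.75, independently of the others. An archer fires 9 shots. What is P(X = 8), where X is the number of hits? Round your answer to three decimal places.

0.225

X ~ Binomial(n=9, p=0.75).
P(X=8) = C(9,8) · p^8 · (1−p)^1
= 9 · 0.10011 · 0.25 = 0.22525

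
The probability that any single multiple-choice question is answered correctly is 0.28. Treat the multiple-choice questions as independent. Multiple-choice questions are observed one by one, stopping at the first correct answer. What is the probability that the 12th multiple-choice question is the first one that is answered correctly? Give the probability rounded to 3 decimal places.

Geometric (trials to first success), p = 0.28.
P(Y = 12) = (1−p)^11 · p = 0.026956 · 0.28 = 0.00755

0.008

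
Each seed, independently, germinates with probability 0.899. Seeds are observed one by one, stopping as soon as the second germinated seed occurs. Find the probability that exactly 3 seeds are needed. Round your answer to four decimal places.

Y = trial on which the second success occurs; negative binomial, r=2, p=0.899.
P(Y=3) = C(2,1) · p^2 · (1−p)^1
= 2 · 0.8082 · 0.101 = 0.163257

0.1633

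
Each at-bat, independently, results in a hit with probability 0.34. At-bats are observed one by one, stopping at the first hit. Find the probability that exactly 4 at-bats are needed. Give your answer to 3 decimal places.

0.098

Geometric (trials to first success), p = 0.34.
P(Y = 4) = (1−p)^3 · p = 0.2875 · 0.34 = 0.09775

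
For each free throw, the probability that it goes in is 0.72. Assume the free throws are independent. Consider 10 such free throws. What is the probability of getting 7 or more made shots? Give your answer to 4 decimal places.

0.7021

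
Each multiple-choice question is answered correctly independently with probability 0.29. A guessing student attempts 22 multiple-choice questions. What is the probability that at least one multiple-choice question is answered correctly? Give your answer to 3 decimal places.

P(at least one) = 1 − P(none) = 1 − (1 − 0.29)^22
= 1 − 0.00053 = 0.99947

0.999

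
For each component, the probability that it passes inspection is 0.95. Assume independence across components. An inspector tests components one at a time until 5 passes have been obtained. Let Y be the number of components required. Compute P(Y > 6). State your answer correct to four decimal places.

Needing more than 6 components ⇔ fewer than 5 successes in the first 6. With X ~ Binomial(6, 0.95), P(Y > 6) = P(X ≤ 4).
  k=0: C(6,0)·0.95^0·0.05^6 = 0.000000
  k=1: C(6,1)·0.95^1·0.05^5 = 0.000002
  k=2: C(6,2)·0.95^2·0.05^4 = 0.000085
  k=3: C(6,3)·0.95^3·0.05^3 = 0.002143
  k=4: C(6,4)·0.95^4·0.05^2 = 0.030544
P(X ≤ 4) = 0.032774

0.0328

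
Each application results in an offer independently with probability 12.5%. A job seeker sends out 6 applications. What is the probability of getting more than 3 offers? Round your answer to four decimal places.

0.0030

X ~ Binomial(6, 0.125); P(X ≥ 4) = Σ C(6,k) p^k (1−p)^(6−k) over k:
  k=4: C(6,4)·0.125^4·0.875^2 = 0.002804
  k=5: C(6,5)·0.125^5·0.875^1 = 0.000160
  k=6: C(6,6)·0.125^6·0.875^0 = 0.000004
Total = 0.002968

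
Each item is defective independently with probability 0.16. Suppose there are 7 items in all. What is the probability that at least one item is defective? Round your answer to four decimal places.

0.7049

P(at least one) = 1 − P(none) = 1 − (1 − 0.16)^7
= 1 − 0.295090 = 0.704910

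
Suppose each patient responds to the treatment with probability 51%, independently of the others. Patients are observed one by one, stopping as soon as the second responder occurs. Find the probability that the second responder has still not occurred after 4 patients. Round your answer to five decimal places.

Needing more than 4 patients ⇔ fewer than 2 successes in the first 4. With X ~ Binomial(4, 0.51), P(Y > 4) = P(X ≤ 1).
  k=0: C(4,0)·0.51^0·0.49^4 = 0.0576480
  k=1: C(4,1)·0.51^1·0.49^3 = 0.2400040
P(X ≤ 1) = 0.2976520

0.29765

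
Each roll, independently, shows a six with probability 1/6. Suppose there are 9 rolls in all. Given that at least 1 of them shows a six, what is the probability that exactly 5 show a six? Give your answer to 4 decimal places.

X ~ Binomial(9, 0.166667). Want P(X=5 | X≥1) = P(X=5) / P(X≥1).
P(X=5) = C(9,5)·0.166667^5·0.833333^4 = 0.007814
P(X≥1) = 1 − 0.193807 = 0.806193
Ratio = 0.007814 / 0.806193 = 0.009693

0.0097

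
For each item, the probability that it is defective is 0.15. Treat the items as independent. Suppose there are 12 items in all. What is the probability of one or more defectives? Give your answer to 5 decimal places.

0.85776

P(at least one) = 1 − P(none) = 1 − (1 − 0.15)^12
= 1 − 0.1422418 = 0.8577582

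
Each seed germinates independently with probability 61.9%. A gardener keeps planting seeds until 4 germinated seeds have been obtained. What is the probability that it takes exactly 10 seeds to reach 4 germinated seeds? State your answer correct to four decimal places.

0.0377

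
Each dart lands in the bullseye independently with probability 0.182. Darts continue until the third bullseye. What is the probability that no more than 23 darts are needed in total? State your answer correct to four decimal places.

Finishing within 23 darts ⇔ at least 3 successes in the first 23. With X ~ Binomial(23, 0.182), P(Y ≤ 23) = 1 − P(X ≤ 2).
  k=0: C(23,0)·0.182^0·0.818^23 = 0.009847
  k=1: C(23,1)·0.182^1·0.818^22 = 0.050393
  k=2: C(23,2)·0.182^2·0.818^21 = 0.123334
1 − 0.183575 = 0.816425

0.8164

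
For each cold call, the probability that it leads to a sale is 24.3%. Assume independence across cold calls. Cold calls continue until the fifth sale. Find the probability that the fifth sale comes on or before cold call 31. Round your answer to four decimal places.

0.9032

Finishing within 31 cold calls ⇔ at least 5 successes in the first 31. With X ~ Binomial(31, 0.243), P(Y ≤ 31) = 1 − P(X ≤ 4).
  k=0: C(31,0)·0.243^0·0.757^31 = 0.000179
  k=1: C(31,1)·0.243^1·0.757^30 = 0.001778
  k=2: C(31,2)·0.243^2·0.757^29 = 0.008559
  k=3: C(31,3)·0.243^3·0.757^28 = 0.026560
  k=4: C(31,4)·0.243^4·0.757^27 = 0.059682
1 − 0.096758 = 0.903242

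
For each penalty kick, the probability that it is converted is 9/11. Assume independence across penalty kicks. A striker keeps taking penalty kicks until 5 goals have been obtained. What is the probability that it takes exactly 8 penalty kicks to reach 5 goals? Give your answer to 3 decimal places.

0.077

Y = trial on which the fifth success occurs; negative binomial, r=5, p=0.818182.
P(Y=8) = C(7,4) · p^5 · (1−p)^3
= 35 · 0.36665 · 0.0060105 = 0.07713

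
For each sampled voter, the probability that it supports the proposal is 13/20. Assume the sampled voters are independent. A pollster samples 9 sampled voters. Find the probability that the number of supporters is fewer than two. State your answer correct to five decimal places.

X ~ Binomial(9, 0.65); P(X ≤ 1) = Σ C(9,k) p^k (1−p)^(9−k) over k:
  k=0: C(9,0)·0.65^0·0.35^9 = 0.0000788
  k=1: C(9,1)·0.65^1·0.35^8 = 0.0013173
Total = 0.0013962

0.00140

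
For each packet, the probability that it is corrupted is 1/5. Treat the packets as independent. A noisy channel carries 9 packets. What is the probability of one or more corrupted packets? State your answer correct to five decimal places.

0.86578

P(at least one) = 1 − P(none) = 1 − (1 − 0.20)^9
= 1 − 0.1342177 = 0.8657823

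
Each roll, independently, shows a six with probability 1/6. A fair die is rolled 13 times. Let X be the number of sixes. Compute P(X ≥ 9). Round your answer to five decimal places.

X ~ Binomial(13, 0.166667); P(X ≥ 9) = Σ C(13,k) p^k (1−p)^(13−k) over k:
  k=9: C(13,9)·0.166667^9·0.833333^4 = 0.0000342
  k=10: C(13,10)·0.166667^10·0.833333^3 = 0.0000027
  k=11: C(13,11)·0.166667^11·0.833333^2 = 0.0000001
  k=12: C(13,12)·0.166667^12·0.833333^1 = 0.0000000
  k=13: C(13,13)·0.166667^13·0.833333^0 = 0.0000000
Total = 0.0000371

0.00004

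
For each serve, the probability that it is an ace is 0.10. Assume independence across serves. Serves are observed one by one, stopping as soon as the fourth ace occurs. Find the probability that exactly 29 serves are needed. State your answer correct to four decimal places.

0.0235

Y = trial on which the fourth success occurs; negative binomial, r=4, p=0.10.
P(Y=29) = C(28,3) · p^4 · (1−p)^25
= 3276 · 0.0001 · 0.07179 = 0.023518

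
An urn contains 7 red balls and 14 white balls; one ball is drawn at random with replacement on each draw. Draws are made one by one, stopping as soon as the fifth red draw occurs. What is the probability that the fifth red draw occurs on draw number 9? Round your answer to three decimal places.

0.057

Y = trial on which the fifth success occurs; negative binomial, r=5, p=0.333333.
P(Y=9) = C(8,4) · p^5 · (1−p)^4
= 70 · 0.0041152 · 0.19753 = 0.05690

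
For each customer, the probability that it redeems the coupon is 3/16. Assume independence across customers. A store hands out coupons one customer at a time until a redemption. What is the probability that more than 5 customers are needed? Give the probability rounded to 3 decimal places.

Y = number of customers to the first success; geometric, p = 0.1875.
P(Y > 5) = P(first 5 all fail) = (1−p)^5 = 0.35409

0.354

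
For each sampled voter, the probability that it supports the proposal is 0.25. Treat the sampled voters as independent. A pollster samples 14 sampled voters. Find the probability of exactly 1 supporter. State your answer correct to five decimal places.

0.08315

X ~ Binomial(n=14, p=0.25).
P(X=1) = C(14,1) · p^1 · (1−p)^13
= 14 · 0.25 · 0.023757 = 0.0831504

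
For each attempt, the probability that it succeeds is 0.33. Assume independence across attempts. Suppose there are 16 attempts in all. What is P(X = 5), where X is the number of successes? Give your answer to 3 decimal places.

X ~ Binomial(n=16, p=0.33).
P(X=5) = C(16,5) · p^5 · (1−p)^11
= 4368 · 0.0039135 · 0.012213 = 0.20877

0.209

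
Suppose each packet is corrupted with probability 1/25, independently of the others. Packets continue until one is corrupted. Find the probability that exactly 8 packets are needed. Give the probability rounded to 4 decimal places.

0.0301

Geometric (trials to first success), p = 0.04.
P(Y = 8) = (1−p)^7 · p = 0.75145 · 0.04 = 0.030058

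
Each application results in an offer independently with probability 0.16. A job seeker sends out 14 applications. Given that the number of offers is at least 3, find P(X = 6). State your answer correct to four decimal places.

0.0318

X ~ Binomial(14, 0.16). Want P(X=6 | X≥3) = P(X=6) / P(X≥3).
P(X=6) = C(14,6)·0.16^6·0.84^8 = 0.012488
P(X≥3) = 1 − 0.087078 − 0.232209 − 0.287497 = 0.393216
Ratio = 0.012488 / 0.393216 = 0.031760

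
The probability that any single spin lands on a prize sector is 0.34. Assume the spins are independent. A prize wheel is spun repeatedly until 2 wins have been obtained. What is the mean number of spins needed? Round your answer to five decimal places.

5.88235

Y = total spins until the second success; negative binomial with r=2, p=0.34.
E[Y] = r / p = 2 / 0.34 = 5.8823529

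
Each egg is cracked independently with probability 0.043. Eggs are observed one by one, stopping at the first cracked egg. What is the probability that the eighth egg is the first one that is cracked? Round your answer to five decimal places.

Geometric (trials to first success), p = 0.043.
P(Y = 8) = (1−p)^7 · p = 0.73516 · 0.043 = 0.0316120

0.03161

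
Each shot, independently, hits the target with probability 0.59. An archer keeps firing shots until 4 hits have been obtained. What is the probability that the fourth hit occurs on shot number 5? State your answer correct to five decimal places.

0.19872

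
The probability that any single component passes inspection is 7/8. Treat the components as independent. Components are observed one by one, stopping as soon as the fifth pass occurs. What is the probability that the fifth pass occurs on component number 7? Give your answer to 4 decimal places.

0.1202

Y = trial on which the fifth success occurs; negative binomial, r=5, p=0.875.
P(Y=7) = C(6,4) · p^5 · (1−p)^2
= 15 · 0.51291 · 0.015625 = 0.120213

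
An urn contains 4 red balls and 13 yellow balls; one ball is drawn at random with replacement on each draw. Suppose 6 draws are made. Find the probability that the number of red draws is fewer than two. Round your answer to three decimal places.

0.569

X ~ Binomial(6, 0.235294); P(X ≤ 1) = Σ C(6,k) p^k (1−p)^(6−k) over k:
  k=0: C(6,0)·0.235294^0·0.764706^6 = 0.19997
  k=1: C(6,1)·0.235294^1·0.764706^5 = 0.36918
Total = 0.56915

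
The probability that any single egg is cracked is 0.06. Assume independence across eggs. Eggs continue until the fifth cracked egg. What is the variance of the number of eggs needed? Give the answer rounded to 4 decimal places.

1305.5556

Y = total eggs until the fifth success; negative binomial with r=5, p=0.06.
Var(Y) = r(1−p)/p² = 5·0.94 / 0.06² = 1305.555556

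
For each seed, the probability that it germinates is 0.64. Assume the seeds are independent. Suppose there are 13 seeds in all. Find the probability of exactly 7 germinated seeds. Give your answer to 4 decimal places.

X ~ Binomial(n=13, p=0.64).
P(X=7) = C(13,7) · p^7 · (1−p)^6
= 1716 · 0.04398 · 0.0021768 = 0.164283

0.1643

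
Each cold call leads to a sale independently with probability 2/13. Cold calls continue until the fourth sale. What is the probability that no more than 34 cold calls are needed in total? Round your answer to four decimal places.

0.7894

Finishing within 34 cold calls ⇔ at least 4 successes in the first 34. With X ~ Binomial(34, 0.153846), P(Y ≤ 34) = 1 − P(X ≤ 3).
  k=0: C(34,0)·0.153846^0·0.846154^34 = 0.003414
  k=1: C(34,1)·0.153846^1·0.846154^33 = 0.021105
  k=2: C(34,2)·0.153846^2·0.846154^32 = 0.063316
  k=3: C(34,3)·0.153846^3·0.846154^31 = 0.122795
1 − 0.210631 = 0.789369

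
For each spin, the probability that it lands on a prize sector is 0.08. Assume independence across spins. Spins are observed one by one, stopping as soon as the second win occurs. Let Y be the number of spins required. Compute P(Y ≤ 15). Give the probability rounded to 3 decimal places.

Finishing within 15 spins ⇔ at least 2 successes in the first 15. With X ~ Binomial(15, 0.08), P(Y ≤ 15) = 1 − P(X ≤ 1).
  k=0: C(15,0)·0.08^0·0.92^15 = 0.28630
  k=1: C(15,1)·0.08^1·0.92^14 = 0.37343
1 − 0.65973 = 0.34027

0.340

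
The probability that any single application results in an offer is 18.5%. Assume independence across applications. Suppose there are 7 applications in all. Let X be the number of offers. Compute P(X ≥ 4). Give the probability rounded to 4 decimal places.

X ~ Binomial(7, 0.185); P(X ≥ 4) = Σ C(7,k) p^k (1−p)^(7−k) over k:
  k=4: C(7,4)·0.185^4·0.815^3 = 0.022194
  k=5: C(7,5)·0.185^5·0.815^2 = 0.003023
  k=6: C(7,6)·0.185^6·0.815^1 = 0.000229
  k=7: C(7,7)·0.185^7·0.815^0 = 0.000007
Total = 0.025452

0.0255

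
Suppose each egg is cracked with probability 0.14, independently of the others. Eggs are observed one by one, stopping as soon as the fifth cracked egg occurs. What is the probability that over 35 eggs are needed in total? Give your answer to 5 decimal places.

0.44599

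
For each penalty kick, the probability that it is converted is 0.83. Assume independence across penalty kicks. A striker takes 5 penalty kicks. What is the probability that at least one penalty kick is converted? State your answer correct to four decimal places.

P(at least one) = 1 − P(none) = 1 − (1 − 0.83)^5
= 1 − 0.000142 = 0.999858

0.9999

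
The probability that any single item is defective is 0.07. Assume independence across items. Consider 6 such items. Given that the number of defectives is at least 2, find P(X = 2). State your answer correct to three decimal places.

X ~ Binomial(6, 0.07). Want P(X=2 | X≥2) = P(X=2) / P(X≥2).
P(X=2) = C(6,2)·0.07^2·0.93^4 = 0.05498
P(X≥2) = 1 − 0.64699 − 0.29219 = 0.06082
Ratio = 0.05498 / 0.06082 = 0.90400

0.904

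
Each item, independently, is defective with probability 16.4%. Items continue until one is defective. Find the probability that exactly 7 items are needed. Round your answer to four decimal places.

Geometric (trials to first success), p = 0.164.
P(Y = 7) = (1−p)^6 · p = 0.34138 · 0.164 = 0.055986

0.0560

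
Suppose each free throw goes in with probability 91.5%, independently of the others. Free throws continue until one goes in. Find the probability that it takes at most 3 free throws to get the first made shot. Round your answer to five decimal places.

Y = number of free throws to the first success; geometric, p = 0.915.
P(Y ≤ 3) = 1 − (1−p)^3 = 1 − 0.0006141 = 0.9993859

0.99939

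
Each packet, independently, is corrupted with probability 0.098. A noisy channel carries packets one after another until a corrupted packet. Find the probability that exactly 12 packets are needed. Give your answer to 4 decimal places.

0.0315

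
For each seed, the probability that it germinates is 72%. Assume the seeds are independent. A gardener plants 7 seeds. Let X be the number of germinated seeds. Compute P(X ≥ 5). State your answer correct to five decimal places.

0.69193

X ~ Binomial(7, 0.72); P(X ≥ 5) = Σ C(7,k) p^k (1−p)^(7−k) over k:
  k=5: C(7,5)·0.72^5·0.28^2 = 0.3185648
  k=6: C(7,6)·0.72^6·0.28^1 = 0.2730556
  k=7: C(7,7)·0.72^7·0.28^0 = 0.1003061
Total = 0.6919265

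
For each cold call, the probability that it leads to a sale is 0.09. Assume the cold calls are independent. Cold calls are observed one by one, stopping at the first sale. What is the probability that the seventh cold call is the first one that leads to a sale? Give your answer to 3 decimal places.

0.051

Geometric (trials to first success), p = 0.09.
P(Y = 7) = (1−p)^6 · p = 0.56787 · 0.09 = 0.05111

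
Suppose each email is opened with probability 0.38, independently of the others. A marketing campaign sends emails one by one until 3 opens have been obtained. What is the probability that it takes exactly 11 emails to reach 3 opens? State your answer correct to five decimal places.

0.05391

Y = trial on which the third success occurs; negative binomial, r=3, p=0.38.
P(Y=11) = C(10,2) · p^3 · (1−p)^8
= 45 · 0.054872 · 0.021834 = 0.0539134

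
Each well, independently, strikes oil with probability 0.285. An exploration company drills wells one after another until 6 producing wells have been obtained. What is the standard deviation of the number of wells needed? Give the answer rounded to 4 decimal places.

7.2675

Y = total wells until the sixth success; negative binomial with r=6, p=0.285.
SD(Y) = √[r(1−p)/p²] = √(52.816251) = 7.267479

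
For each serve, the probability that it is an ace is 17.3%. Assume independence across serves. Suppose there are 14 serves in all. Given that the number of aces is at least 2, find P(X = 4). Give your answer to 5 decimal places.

0.18507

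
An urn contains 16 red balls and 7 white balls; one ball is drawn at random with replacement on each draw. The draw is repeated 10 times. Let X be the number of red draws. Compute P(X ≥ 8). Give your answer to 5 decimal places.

X ~ Binomial(10, 0.695652); P(X ≥ 8) = Σ C(10,k) p^k (1−p)^(10−k) over k:
  k=8: C(10,8)·0.695652^8·0.304348^2 = 0.2286073
  k=9: C(10,9)·0.695652^9·0.304348^1 = 0.1161180
  k=10: C(10,10)·0.695652^10·0.304348^0 = 0.0265413
Total = 0.3712665

0.37127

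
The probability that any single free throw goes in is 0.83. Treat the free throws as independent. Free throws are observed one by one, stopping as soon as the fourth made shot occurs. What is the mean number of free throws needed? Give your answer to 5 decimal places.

4.81928

Y = total free throws until the fourth success; negative binomial with r=4, p=0.83.
E[Y] = r / p = 4 / 0.83 = 4.8192771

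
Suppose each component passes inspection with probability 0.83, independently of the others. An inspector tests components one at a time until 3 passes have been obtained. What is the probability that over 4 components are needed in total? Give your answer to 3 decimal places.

Needing more than 4 components ⇔ fewer than 3 successes in the first 4. With X ~ Binomial(4, 0.83), P(Y > 4) = P(X ≤ 2).
  k=0: C(4,0)·0.83^0·0.17^4 = 0.00084
  k=1: C(4,1)·0.83^1·0.17^3 = 0.01631
  k=2: C(4,2)·0.83^2·0.17^2 = 0.11946
P(X ≤ 2) = 0.13660

0.137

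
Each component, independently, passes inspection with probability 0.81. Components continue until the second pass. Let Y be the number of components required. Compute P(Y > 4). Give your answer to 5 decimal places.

Needing more than 4 components ⇔ fewer than 2 successes in the first 4. With X ~ Binomial(4, 0.81), P(Y > 4) = P(X ≤ 1).
  k=0: C(4,0)·0.81^0·0.19^4 = 0.0013032
  k=1: C(4,1)·0.81^1·0.19^3 = 0.0222232
P(X ≤ 1) = 0.0235264

0.02353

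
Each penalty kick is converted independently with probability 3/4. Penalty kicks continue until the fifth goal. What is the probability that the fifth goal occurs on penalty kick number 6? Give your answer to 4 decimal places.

0.2966

Y = trial on which the fifth success occurs; negative binomial, r=5, p=0.75.
P(Y=6) = C(5,4) · p^5 · (1−p)^1
= 5 · 0.2373 · 0.25 = 0.296631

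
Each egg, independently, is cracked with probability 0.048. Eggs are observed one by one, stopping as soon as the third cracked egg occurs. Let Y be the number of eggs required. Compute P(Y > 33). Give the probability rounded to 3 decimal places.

Needing more than 33 eggs ⇔ fewer than 3 successes in the first 33. With X ~ Binomial(33, 0.048), P(Y > 33) = P(X ≤ 2).
  k=0: C(33,0)·0.048^0·0.952^33 = 0.19725
  k=1: C(33,1)·0.048^1·0.952^32 = 0.32820
  k=2: C(33,2)·0.048^2·0.952^31 = 0.26477
P(X ≤ 2) = 0.79022

0.790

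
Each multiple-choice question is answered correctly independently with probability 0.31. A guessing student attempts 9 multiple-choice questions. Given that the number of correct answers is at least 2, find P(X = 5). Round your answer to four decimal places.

0.0996

X ~ Binomial(9, 0.31). Want P(X=5 | X≥2) = P(X=5) / P(X≥2).
P(X=5) = C(9,5)·0.31^5·0.69^4 = 0.081766
P(X≥2) = 1 − 0.035452 − 0.143350 = 0.821198
Ratio = 0.081766 / 0.821198 = 0.099570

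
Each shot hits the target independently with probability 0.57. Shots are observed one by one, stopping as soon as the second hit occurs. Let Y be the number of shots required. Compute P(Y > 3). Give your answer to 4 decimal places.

0.3957

Needing more than 3 shots ⇔ fewer than 2 successes in the first 3. With X ~ Binomial(3, 0.57), P(Y > 3) = P(X ≤ 1).
  k=0: C(3,0)·0.57^0·0.43^3 = 0.079507
  k=1: C(3,1)·0.57^1·0.43^2 = 0.316179
P(X ≤ 1) = 0.395686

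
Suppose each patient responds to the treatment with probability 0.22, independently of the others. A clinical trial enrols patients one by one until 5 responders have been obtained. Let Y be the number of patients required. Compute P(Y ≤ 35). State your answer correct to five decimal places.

0.91029

Finishing within 35 patients ⇔ at least 5 successes in the first 35. With X ~ Binomial(35, 0.22), P(Y ≤ 35) = 1 − P(X ≤ 4).
  k=0: C(35,0)·0.22^0·0.78^35 = 0.0001672
  k=1: C(35,1)·0.22^1·0.78^34 = 0.0016508
  k=2: C(35,2)·0.22^2·0.78^33 = 0.0079156
  k=3: C(35,3)·0.22^3·0.78^32 = 0.0245587
  k=4: C(35,4)·0.22^4·0.78^31 = 0.0554145
1 − 0.0897068 = 0.9102932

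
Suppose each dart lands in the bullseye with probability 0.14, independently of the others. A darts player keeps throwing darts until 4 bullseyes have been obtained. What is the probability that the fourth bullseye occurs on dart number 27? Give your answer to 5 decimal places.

0.03111

Y = trial on which the fourth success occurs; negative binomial, r=4, p=0.14.
P(Y=27) = C(26,3) · p^4 · (1−p)^23
= 2600 · 0.00038416 · 0.03115 = 0.0311136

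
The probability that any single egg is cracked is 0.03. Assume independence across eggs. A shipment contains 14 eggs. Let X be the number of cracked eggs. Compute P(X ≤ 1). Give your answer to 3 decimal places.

0.936

X ~ Binomial(14, 0.03); P(X ≤ 1) = Σ C(14,k) p^k (1−p)^(14−k) over k:
  k=0: C(14,0)·0.03^0·0.97^14 = 0.65284
  k=1: C(14,1)·0.03^1·0.97^13 = 0.28267
Total = 0.93551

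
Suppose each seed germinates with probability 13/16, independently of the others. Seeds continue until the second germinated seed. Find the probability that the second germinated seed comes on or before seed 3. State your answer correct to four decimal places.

Finishing within 3 seeds ⇔ at least 2 successes in the first 3. With X ~ Binomial(3, 0.8125), P(Y ≤ 3) = 1 − P(X ≤ 1).
  k=0: C(3,0)·0.8125^0·0.1875^3 = 0.006592
  k=1: C(3,1)·0.8125^1·0.1875^2 = 0.085693
1 − 0.092285 = 0.907715

0.9077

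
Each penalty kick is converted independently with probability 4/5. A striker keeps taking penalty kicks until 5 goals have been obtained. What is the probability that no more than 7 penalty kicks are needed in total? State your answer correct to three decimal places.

0.852

Finishing within 7 penalty kicks ⇔ at least 5 successes in the first 7. With X ~ Binomial(7, 0.80), P(Y ≤ 7) = 1 − P(X ≤ 4).
  k=0: C(7,0)·0.80^0·0.20^7 = 0.00001
  k=1: C(7,1)·0.80^1·0.20^6 = 0.00036
  k=2: C(7,2)·0.80^2·0.20^5 = 0.00430
  k=3: C(7,3)·0.80^3·0.20^4 = 0.02867
  k=4: C(7,4)·0.80^4·0.20^3 = 0.11469
1 − 0.14803 = 0.85197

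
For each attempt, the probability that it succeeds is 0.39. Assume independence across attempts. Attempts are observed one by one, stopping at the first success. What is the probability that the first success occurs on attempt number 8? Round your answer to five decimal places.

Geometric (trials to first success), p = 0.39.
P(Y = 8) = (1−p)^7 · p = 0.031427 · 0.39 = 0.0122567

0.01226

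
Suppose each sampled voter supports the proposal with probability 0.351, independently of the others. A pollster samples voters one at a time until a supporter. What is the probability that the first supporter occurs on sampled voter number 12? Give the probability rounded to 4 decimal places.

Geometric (trials to first success), p = 0.351.
P(Y = 12) = (1−p)^11 · p = 0.0086038 · 0.351 = 0.003020

0.0030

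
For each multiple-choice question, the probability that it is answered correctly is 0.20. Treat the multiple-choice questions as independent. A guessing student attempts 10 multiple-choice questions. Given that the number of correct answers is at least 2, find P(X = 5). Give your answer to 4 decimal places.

0.0423

X ~ Binomial(10, 0.20). Want P(X=5 | X≥2) = P(X=5) / P(X≥2).
P(X=5) = C(10,5)·0.20^5·0.80^5 = 0.026424
P(X≥2) = 1 − 0.107374 − 0.268435 = 0.624190
Ratio = 0.026424 / 0.624190 = 0.042333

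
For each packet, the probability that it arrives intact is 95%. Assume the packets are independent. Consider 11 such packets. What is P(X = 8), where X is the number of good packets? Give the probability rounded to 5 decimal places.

0.01368

X ~ Binomial(n=11, p=0.95).
P(X=8) = C(11,8) · p^8 · (1−p)^3
= 165 · 0.66342 · 0.000125 = 0.0136830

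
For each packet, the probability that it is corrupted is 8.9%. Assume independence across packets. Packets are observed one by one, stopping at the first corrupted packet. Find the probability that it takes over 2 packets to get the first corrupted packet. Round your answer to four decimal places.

Y = number of packets to the first success; geometric, p = 0.089.
P(Y > 2) = P(first 2 all fail) = (1−p)^2 = 0.829921

0.8299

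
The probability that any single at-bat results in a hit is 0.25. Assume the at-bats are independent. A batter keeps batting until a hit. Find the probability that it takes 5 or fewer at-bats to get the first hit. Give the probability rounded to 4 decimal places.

Y = number of at-bats to the first success; geometric, p = 0.25.
P(Y ≤ 5) = 1 − (1−p)^5 = 1 − 0.237305 = 0.762695

0.7627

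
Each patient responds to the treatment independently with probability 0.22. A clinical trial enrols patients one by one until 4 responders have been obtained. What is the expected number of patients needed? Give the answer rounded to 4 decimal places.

18.1818

Y = total patients until the fourth success; negative binomial with r=4, p=0.22.
E[Y] = r / p = 4 / 0.22 = 18.181818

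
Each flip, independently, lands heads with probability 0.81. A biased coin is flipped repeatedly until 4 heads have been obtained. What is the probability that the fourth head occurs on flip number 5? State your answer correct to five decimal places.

Y = trial on which the fourth success occurs; negative binomial, r=4, p=0.81.
P(Y=5) = C(4,3) · p^4 · (1−p)^1
= 4 · 0.43047 · 0.19 = 0.3271551

0.32716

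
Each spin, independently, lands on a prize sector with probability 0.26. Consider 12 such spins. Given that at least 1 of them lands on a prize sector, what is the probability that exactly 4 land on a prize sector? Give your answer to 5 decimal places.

X ~ Binomial(12, 0.26). Want P(X=4 | X≥1) = P(X=4) / P(X≥1).
P(X=4) = C(12,4)·0.26^4·0.74^8 = 0.2034007
P(X≥1) = 1 − 0.0269638 = 0.9730362
Ratio = 0.2034007 / 0.9730362 = 0.2090371

0.20904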